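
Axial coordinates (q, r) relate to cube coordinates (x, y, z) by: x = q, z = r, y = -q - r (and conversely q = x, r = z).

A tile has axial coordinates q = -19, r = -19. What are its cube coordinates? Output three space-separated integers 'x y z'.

x = q = -19
z = r = -19
y = -x - z = -(-19) - (-19) = 38

Answer: -19 38 -19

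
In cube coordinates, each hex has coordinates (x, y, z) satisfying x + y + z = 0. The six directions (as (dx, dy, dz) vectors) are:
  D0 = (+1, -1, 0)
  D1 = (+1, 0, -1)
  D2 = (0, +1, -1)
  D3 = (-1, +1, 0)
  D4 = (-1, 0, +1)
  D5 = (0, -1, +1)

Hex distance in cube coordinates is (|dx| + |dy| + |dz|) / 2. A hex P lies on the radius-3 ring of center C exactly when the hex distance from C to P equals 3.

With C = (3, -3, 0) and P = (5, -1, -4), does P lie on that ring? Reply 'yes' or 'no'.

|px - cx| = |5 - 3| = 2
|py - cy| = |-1 - (-3)| = 2
|pz - cz| = |-4 - 0| = 4
distance = (2+2+4)/2 = 8/2 = 4
radius = 3; distance != radius -> no

Answer: no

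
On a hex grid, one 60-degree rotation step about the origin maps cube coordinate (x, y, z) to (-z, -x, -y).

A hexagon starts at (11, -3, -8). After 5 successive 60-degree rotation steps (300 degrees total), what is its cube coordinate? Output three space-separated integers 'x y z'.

Answer: 3 8 -11

Derivation:
Start: (11, -3, -8)
Step 1: (11, -3, -8) -> (-(-8), -(11), -(-3)) = (8, -11, 3)
Step 2: (8, -11, 3) -> (-(3), -(8), -(-11)) = (-3, -8, 11)
Step 3: (-3, -8, 11) -> (-(11), -(-3), -(-8)) = (-11, 3, 8)
Step 4: (-11, 3, 8) -> (-(8), -(-11), -(3)) = (-8, 11, -3)
Step 5: (-8, 11, -3) -> (-(-3), -(-8), -(11)) = (3, 8, -11)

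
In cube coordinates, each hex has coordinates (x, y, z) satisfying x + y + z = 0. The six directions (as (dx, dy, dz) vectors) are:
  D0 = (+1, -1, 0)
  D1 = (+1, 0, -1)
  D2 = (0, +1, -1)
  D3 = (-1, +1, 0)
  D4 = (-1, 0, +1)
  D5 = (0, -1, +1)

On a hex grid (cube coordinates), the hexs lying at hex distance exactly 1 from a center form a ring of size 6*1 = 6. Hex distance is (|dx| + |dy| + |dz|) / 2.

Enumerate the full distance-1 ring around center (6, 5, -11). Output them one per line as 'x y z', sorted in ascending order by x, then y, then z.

Answer: 5 5 -10
5 6 -11
6 4 -10
6 6 -12
7 4 -11
7 5 -12

Derivation:
Walk ring at distance 1 from (6, 5, -11):
Start at center + D4*1 = (5, 5, -10)
  hex 0: (5, 5, -10)
  hex 1: (6, 4, -10)
  hex 2: (7, 4, -11)
  hex 3: (7, 5, -12)
  hex 4: (6, 6, -12)
  hex 5: (5, 6, -11)
Sorted: 6 hexes.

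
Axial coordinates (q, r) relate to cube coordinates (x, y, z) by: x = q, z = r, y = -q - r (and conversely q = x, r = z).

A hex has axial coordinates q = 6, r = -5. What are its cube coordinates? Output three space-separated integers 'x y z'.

Answer: 6 -1 -5

Derivation:
x = q = 6
z = r = -5
y = -x - z = -(6) - (-5) = -1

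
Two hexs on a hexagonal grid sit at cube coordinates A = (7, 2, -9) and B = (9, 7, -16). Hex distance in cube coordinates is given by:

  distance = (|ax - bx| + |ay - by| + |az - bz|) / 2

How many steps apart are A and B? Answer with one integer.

Answer: 7

Derivation:
|ax - bx| = |7 - 9| = 2
|ay - by| = |2 - 7| = 5
|az - bz| = |-9 - (-16)| = 7
distance = (2 + 5 + 7) / 2 = 14 / 2 = 7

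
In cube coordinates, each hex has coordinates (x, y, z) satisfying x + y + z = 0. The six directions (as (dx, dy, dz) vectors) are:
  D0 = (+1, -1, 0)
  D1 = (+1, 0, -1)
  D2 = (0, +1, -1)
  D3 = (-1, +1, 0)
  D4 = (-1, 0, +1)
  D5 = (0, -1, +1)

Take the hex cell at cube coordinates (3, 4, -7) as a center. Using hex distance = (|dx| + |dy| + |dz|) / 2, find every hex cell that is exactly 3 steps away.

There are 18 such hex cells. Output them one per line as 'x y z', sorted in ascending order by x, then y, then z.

Walk ring at distance 3 from (3, 4, -7):
Start at center + D4*3 = (0, 4, -4)
  hex 0: (0, 4, -4)
  hex 1: (1, 3, -4)
  hex 2: (2, 2, -4)
  hex 3: (3, 1, -4)
  hex 4: (4, 1, -5)
  hex 5: (5, 1, -6)
  hex 6: (6, 1, -7)
  hex 7: (6, 2, -8)
  hex 8: (6, 3, -9)
  hex 9: (6, 4, -10)
  hex 10: (5, 5, -10)
  hex 11: (4, 6, -10)
  hex 12: (3, 7, -10)
  hex 13: (2, 7, -9)
  hex 14: (1, 7, -8)
  hex 15: (0, 7, -7)
  hex 16: (0, 6, -6)
  hex 17: (0, 5, -5)
Sorted: 18 hexes.

Answer: 0 4 -4
0 5 -5
0 6 -6
0 7 -7
1 3 -4
1 7 -8
2 2 -4
2 7 -9
3 1 -4
3 7 -10
4 1 -5
4 6 -10
5 1 -6
5 5 -10
6 1 -7
6 2 -8
6 3 -9
6 4 -10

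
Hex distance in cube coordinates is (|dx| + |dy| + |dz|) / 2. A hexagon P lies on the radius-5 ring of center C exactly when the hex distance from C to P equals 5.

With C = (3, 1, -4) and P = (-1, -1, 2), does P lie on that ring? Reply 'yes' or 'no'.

Answer: no

Derivation:
|px - cx| = |-1 - 3| = 4
|py - cy| = |-1 - 1| = 2
|pz - cz| = |2 - (-4)| = 6
distance = (4+2+6)/2 = 12/2 = 6
radius = 5; distance != radius -> no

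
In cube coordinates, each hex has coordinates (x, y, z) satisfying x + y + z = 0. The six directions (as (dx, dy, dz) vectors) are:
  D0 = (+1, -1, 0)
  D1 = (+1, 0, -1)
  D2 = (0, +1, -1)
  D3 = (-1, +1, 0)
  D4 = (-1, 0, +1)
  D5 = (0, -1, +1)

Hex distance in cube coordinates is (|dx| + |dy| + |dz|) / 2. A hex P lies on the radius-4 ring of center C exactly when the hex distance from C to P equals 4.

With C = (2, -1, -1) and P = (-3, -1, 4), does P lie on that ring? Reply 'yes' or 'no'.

|px - cx| = |-3 - 2| = 5
|py - cy| = |-1 - (-1)| = 0
|pz - cz| = |4 - (-1)| = 5
distance = (5+0+5)/2 = 10/2 = 5
radius = 4; distance != radius -> no

Answer: no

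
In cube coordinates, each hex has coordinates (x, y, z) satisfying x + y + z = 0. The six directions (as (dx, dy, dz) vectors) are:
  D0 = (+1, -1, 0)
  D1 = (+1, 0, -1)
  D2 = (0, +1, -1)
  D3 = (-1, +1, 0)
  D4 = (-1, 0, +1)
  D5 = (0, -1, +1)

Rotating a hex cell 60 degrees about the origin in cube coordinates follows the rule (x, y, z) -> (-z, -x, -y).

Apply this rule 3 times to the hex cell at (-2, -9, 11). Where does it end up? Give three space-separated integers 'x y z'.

Start: (-2, -9, 11)
Step 1: (-2, -9, 11) -> (-(11), -(-2), -(-9)) = (-11, 2, 9)
Step 2: (-11, 2, 9) -> (-(9), -(-11), -(2)) = (-9, 11, -2)
Step 3: (-9, 11, -2) -> (-(-2), -(-9), -(11)) = (2, 9, -11)

Answer: 2 9 -11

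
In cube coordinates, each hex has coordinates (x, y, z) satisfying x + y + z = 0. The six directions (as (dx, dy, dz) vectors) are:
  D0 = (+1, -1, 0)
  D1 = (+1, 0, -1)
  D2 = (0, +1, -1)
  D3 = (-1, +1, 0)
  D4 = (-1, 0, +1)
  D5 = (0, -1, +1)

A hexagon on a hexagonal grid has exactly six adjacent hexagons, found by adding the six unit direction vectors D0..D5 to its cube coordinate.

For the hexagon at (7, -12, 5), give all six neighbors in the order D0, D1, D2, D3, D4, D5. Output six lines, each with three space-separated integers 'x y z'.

Answer: 8 -13 5
8 -12 4
7 -11 4
6 -11 5
6 -12 6
7 -13 6

Derivation:
Center: (7, -12, 5). Add each direction:
  D0: (7, -12, 5) + (1, -1, 0) = (8, -13, 5)
  D1: (7, -12, 5) + (1, 0, -1) = (8, -12, 4)
  D2: (7, -12, 5) + (0, 1, -1) = (7, -11, 4)
  D3: (7, -12, 5) + (-1, 1, 0) = (6, -11, 5)
  D4: (7, -12, 5) + (-1, 0, 1) = (6, -12, 6)
  D5: (7, -12, 5) + (0, -1, 1) = (7, -13, 6)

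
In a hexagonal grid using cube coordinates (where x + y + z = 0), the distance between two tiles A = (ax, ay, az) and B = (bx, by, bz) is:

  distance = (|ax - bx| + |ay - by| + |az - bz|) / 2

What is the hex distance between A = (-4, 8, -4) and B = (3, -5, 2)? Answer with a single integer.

Answer: 13

Derivation:
|ax - bx| = |-4 - 3| = 7
|ay - by| = |8 - (-5)| = 13
|az - bz| = |-4 - 2| = 6
distance = (7 + 13 + 6) / 2 = 26 / 2 = 13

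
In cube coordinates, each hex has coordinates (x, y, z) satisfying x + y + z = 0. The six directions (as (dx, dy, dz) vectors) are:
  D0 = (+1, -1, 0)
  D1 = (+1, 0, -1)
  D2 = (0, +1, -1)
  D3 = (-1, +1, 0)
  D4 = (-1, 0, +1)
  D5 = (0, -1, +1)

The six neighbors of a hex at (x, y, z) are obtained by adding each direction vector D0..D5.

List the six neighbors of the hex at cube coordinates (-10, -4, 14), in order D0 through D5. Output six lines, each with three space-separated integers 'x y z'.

Center: (-10, -4, 14). Add each direction:
  D0: (-10, -4, 14) + (1, -1, 0) = (-9, -5, 14)
  D1: (-10, -4, 14) + (1, 0, -1) = (-9, -4, 13)
  D2: (-10, -4, 14) + (0, 1, -1) = (-10, -3, 13)
  D3: (-10, -4, 14) + (-1, 1, 0) = (-11, -3, 14)
  D4: (-10, -4, 14) + (-1, 0, 1) = (-11, -4, 15)
  D5: (-10, -4, 14) + (0, -1, 1) = (-10, -5, 15)

Answer: -9 -5 14
-9 -4 13
-10 -3 13
-11 -3 14
-11 -4 15
-10 -5 15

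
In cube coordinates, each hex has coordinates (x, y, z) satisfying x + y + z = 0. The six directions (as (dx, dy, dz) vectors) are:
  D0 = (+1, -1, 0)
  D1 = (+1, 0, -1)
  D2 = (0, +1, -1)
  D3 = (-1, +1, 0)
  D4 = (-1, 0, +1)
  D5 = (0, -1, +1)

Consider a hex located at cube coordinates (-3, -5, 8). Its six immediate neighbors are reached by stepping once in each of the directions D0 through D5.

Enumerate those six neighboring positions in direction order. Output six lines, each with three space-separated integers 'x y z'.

Answer: -2 -6 8
-2 -5 7
-3 -4 7
-4 -4 8
-4 -5 9
-3 -6 9

Derivation:
Center: (-3, -5, 8). Add each direction:
  D0: (-3, -5, 8) + (1, -1, 0) = (-2, -6, 8)
  D1: (-3, -5, 8) + (1, 0, -1) = (-2, -5, 7)
  D2: (-3, -5, 8) + (0, 1, -1) = (-3, -4, 7)
  D3: (-3, -5, 8) + (-1, 1, 0) = (-4, -4, 8)
  D4: (-3, -5, 8) + (-1, 0, 1) = (-4, -5, 9)
  D5: (-3, -5, 8) + (0, -1, 1) = (-3, -6, 9)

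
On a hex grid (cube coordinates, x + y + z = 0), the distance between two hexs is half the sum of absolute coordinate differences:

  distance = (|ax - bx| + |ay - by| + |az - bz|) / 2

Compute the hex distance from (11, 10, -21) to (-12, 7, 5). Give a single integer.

|ax - bx| = |11 - (-12)| = 23
|ay - by| = |10 - 7| = 3
|az - bz| = |-21 - 5| = 26
distance = (23 + 3 + 26) / 2 = 52 / 2 = 26

Answer: 26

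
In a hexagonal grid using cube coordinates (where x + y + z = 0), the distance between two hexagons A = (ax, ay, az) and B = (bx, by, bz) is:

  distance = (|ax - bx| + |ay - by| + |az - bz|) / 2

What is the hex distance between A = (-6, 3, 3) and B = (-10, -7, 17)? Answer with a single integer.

|ax - bx| = |-6 - (-10)| = 4
|ay - by| = |3 - (-7)| = 10
|az - bz| = |3 - 17| = 14
distance = (4 + 10 + 14) / 2 = 28 / 2 = 14

Answer: 14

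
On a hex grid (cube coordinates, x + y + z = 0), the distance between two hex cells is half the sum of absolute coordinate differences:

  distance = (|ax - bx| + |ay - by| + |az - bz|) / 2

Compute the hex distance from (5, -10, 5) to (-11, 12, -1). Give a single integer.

|ax - bx| = |5 - (-11)| = 16
|ay - by| = |-10 - 12| = 22
|az - bz| = |5 - (-1)| = 6
distance = (16 + 22 + 6) / 2 = 44 / 2 = 22

Answer: 22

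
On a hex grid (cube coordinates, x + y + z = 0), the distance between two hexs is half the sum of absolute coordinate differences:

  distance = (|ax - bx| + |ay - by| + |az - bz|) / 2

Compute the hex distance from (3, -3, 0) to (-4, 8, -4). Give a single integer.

|ax - bx| = |3 - (-4)| = 7
|ay - by| = |-3 - 8| = 11
|az - bz| = |0 - (-4)| = 4
distance = (7 + 11 + 4) / 2 = 22 / 2 = 11

Answer: 11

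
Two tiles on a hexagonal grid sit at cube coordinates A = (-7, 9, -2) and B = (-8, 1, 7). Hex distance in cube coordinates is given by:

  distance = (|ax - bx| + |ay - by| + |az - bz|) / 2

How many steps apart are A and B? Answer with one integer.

Answer: 9

Derivation:
|ax - bx| = |-7 - (-8)| = 1
|ay - by| = |9 - 1| = 8
|az - bz| = |-2 - 7| = 9
distance = (1 + 8 + 9) / 2 = 18 / 2 = 9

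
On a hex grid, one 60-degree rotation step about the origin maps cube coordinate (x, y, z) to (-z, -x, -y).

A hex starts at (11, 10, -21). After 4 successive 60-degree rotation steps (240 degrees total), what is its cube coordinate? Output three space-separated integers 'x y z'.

Start: (11, 10, -21)
Step 1: (11, 10, -21) -> (-(-21), -(11), -(10)) = (21, -11, -10)
Step 2: (21, -11, -10) -> (-(-10), -(21), -(-11)) = (10, -21, 11)
Step 3: (10, -21, 11) -> (-(11), -(10), -(-21)) = (-11, -10, 21)
Step 4: (-11, -10, 21) -> (-(21), -(-11), -(-10)) = (-21, 11, 10)

Answer: -21 11 10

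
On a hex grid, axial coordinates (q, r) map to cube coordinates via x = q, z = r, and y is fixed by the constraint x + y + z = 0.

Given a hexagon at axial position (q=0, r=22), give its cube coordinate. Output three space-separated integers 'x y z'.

x = q = 0
z = r = 22
y = -x - z = -(0) - (22) = -22

Answer: 0 -22 22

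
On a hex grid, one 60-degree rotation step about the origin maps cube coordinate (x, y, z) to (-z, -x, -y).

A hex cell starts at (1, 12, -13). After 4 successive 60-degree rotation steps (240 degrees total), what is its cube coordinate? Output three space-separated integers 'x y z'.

Start: (1, 12, -13)
Step 1: (1, 12, -13) -> (-(-13), -(1), -(12)) = (13, -1, -12)
Step 2: (13, -1, -12) -> (-(-12), -(13), -(-1)) = (12, -13, 1)
Step 3: (12, -13, 1) -> (-(1), -(12), -(-13)) = (-1, -12, 13)
Step 4: (-1, -12, 13) -> (-(13), -(-1), -(-12)) = (-13, 1, 12)

Answer: -13 1 12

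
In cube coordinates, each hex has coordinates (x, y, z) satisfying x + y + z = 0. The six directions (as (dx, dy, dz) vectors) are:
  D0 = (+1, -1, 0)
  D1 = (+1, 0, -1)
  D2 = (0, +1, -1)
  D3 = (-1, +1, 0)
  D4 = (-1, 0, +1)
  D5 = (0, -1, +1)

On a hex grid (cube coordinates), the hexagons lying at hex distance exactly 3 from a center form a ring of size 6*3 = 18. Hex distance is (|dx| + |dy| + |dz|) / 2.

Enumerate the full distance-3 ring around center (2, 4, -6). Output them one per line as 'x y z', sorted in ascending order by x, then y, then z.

Walk ring at distance 3 from (2, 4, -6):
Start at center + D4*3 = (-1, 4, -3)
  hex 0: (-1, 4, -3)
  hex 1: (0, 3, -3)
  hex 2: (1, 2, -3)
  hex 3: (2, 1, -3)
  hex 4: (3, 1, -4)
  hex 5: (4, 1, -5)
  hex 6: (5, 1, -6)
  hex 7: (5, 2, -7)
  hex 8: (5, 3, -8)
  hex 9: (5, 4, -9)
  hex 10: (4, 5, -9)
  hex 11: (3, 6, -9)
  hex 12: (2, 7, -9)
  hex 13: (1, 7, -8)
  hex 14: (0, 7, -7)
  hex 15: (-1, 7, -6)
  hex 16: (-1, 6, -5)
  hex 17: (-1, 5, -4)
Sorted: 18 hexes.

Answer: -1 4 -3
-1 5 -4
-1 6 -5
-1 7 -6
0 3 -3
0 7 -7
1 2 -3
1 7 -8
2 1 -3
2 7 -9
3 1 -4
3 6 -9
4 1 -5
4 5 -9
5 1 -6
5 2 -7
5 3 -8
5 4 -9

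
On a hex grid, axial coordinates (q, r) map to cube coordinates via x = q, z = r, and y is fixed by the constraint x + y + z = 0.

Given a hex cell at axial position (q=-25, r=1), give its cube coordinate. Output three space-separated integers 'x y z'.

Answer: -25 24 1

Derivation:
x = q = -25
z = r = 1
y = -x - z = -(-25) - (1) = 24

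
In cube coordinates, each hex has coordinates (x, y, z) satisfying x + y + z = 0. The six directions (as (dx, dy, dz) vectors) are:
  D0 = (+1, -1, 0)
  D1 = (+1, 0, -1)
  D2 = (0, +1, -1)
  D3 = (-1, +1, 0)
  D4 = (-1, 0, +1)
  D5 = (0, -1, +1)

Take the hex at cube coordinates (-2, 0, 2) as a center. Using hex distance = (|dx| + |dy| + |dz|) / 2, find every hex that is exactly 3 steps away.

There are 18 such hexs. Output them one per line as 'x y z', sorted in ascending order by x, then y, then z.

Answer: -5 0 5
-5 1 4
-5 2 3
-5 3 2
-4 -1 5
-4 3 1
-3 -2 5
-3 3 0
-2 -3 5
-2 3 -1
-1 -3 4
-1 2 -1
0 -3 3
0 1 -1
1 -3 2
1 -2 1
1 -1 0
1 0 -1

Derivation:
Walk ring at distance 3 from (-2, 0, 2):
Start at center + D4*3 = (-5, 0, 5)
  hex 0: (-5, 0, 5)
  hex 1: (-4, -1, 5)
  hex 2: (-3, -2, 5)
  hex 3: (-2, -3, 5)
  hex 4: (-1, -3, 4)
  hex 5: (0, -3, 3)
  hex 6: (1, -3, 2)
  hex 7: (1, -2, 1)
  hex 8: (1, -1, 0)
  hex 9: (1, 0, -1)
  hex 10: (0, 1, -1)
  hex 11: (-1, 2, -1)
  hex 12: (-2, 3, -1)
  hex 13: (-3, 3, 0)
  hex 14: (-4, 3, 1)
  hex 15: (-5, 3, 2)
  hex 16: (-5, 2, 3)
  hex 17: (-5, 1, 4)
Sorted: 18 hexes.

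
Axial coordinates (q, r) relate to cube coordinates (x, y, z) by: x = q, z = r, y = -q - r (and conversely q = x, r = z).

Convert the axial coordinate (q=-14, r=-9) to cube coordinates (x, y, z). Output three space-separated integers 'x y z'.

x = q = -14
z = r = -9
y = -x - z = -(-14) - (-9) = 23

Answer: -14 23 -9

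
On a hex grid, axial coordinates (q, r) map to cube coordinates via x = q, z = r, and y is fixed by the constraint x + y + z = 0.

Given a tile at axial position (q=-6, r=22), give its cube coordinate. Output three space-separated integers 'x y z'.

x = q = -6
z = r = 22
y = -x - z = -(-6) - (22) = -16

Answer: -6 -16 22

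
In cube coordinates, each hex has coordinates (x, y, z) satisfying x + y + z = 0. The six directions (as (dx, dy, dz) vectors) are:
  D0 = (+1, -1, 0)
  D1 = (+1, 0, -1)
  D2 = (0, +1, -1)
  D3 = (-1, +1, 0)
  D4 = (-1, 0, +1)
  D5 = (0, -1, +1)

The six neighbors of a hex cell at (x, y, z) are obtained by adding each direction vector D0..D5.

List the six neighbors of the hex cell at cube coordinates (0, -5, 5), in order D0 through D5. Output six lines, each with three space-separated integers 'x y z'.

Answer: 1 -6 5
1 -5 4
0 -4 4
-1 -4 5
-1 -5 6
0 -6 6

Derivation:
Center: (0, -5, 5). Add each direction:
  D0: (0, -5, 5) + (1, -1, 0) = (1, -6, 5)
  D1: (0, -5, 5) + (1, 0, -1) = (1, -5, 4)
  D2: (0, -5, 5) + (0, 1, -1) = (0, -4, 4)
  D3: (0, -5, 5) + (-1, 1, 0) = (-1, -4, 5)
  D4: (0, -5, 5) + (-1, 0, 1) = (-1, -5, 6)
  D5: (0, -5, 5) + (0, -1, 1) = (0, -6, 6)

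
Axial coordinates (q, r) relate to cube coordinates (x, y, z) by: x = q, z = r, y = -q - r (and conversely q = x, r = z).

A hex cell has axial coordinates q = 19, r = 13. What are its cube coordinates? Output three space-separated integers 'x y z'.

x = q = 19
z = r = 13
y = -x - z = -(19) - (13) = -32

Answer: 19 -32 13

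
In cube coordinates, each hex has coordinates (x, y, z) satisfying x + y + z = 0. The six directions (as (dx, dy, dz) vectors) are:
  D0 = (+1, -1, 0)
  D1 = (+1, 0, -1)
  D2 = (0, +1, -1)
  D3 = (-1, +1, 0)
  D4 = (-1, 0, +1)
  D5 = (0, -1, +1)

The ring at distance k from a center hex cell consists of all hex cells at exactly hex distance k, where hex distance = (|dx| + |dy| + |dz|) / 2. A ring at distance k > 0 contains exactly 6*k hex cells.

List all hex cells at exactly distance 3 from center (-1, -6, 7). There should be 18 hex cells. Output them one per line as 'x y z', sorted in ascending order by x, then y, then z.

Answer: -4 -6 10
-4 -5 9
-4 -4 8
-4 -3 7
-3 -7 10
-3 -3 6
-2 -8 10
-2 -3 5
-1 -9 10
-1 -3 4
0 -9 9
0 -4 4
1 -9 8
1 -5 4
2 -9 7
2 -8 6
2 -7 5
2 -6 4

Derivation:
Walk ring at distance 3 from (-1, -6, 7):
Start at center + D4*3 = (-4, -6, 10)
  hex 0: (-4, -6, 10)
  hex 1: (-3, -7, 10)
  hex 2: (-2, -8, 10)
  hex 3: (-1, -9, 10)
  hex 4: (0, -9, 9)
  hex 5: (1, -9, 8)
  hex 6: (2, -9, 7)
  hex 7: (2, -8, 6)
  hex 8: (2, -7, 5)
  hex 9: (2, -6, 4)
  hex 10: (1, -5, 4)
  hex 11: (0, -4, 4)
  hex 12: (-1, -3, 4)
  hex 13: (-2, -3, 5)
  hex 14: (-3, -3, 6)
  hex 15: (-4, -3, 7)
  hex 16: (-4, -4, 8)
  hex 17: (-4, -5, 9)
Sorted: 18 hexes.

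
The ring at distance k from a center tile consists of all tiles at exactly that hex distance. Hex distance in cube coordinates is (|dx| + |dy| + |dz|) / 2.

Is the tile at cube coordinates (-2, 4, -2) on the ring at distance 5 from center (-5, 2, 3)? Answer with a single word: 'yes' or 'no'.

Answer: yes

Derivation:
|px - cx| = |-2 - (-5)| = 3
|py - cy| = |4 - 2| = 2
|pz - cz| = |-2 - 3| = 5
distance = (3+2+5)/2 = 10/2 = 5
radius = 5; distance == radius -> yes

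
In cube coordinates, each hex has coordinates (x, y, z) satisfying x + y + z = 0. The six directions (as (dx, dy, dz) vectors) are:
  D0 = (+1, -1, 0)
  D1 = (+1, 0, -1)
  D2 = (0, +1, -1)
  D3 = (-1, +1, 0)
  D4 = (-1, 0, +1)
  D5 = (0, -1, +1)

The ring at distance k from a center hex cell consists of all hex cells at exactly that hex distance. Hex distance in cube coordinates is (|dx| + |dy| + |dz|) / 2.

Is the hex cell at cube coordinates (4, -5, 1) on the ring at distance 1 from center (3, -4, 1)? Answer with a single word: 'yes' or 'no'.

|px - cx| = |4 - 3| = 1
|py - cy| = |-5 - (-4)| = 1
|pz - cz| = |1 - 1| = 0
distance = (1+1+0)/2 = 2/2 = 1
radius = 1; distance == radius -> yes

Answer: yes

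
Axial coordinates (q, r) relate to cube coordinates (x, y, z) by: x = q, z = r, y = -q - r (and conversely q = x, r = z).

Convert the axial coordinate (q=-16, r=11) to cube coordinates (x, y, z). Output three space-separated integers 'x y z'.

Answer: -16 5 11

Derivation:
x = q = -16
z = r = 11
y = -x - z = -(-16) - (11) = 5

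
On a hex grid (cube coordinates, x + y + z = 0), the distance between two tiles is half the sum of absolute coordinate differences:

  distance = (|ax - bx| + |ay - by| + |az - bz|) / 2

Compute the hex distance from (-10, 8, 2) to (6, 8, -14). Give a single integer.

|ax - bx| = |-10 - 6| = 16
|ay - by| = |8 - 8| = 0
|az - bz| = |2 - (-14)| = 16
distance = (16 + 0 + 16) / 2 = 32 / 2 = 16

Answer: 16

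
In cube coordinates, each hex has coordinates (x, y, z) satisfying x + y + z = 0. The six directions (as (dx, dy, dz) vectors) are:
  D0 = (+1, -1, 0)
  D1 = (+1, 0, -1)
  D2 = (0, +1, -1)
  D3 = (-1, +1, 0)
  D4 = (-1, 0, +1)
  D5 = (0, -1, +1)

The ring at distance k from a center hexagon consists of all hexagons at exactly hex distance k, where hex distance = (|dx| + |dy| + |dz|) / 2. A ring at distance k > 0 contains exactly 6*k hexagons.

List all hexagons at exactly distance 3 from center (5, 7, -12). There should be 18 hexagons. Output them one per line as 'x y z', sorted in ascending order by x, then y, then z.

Walk ring at distance 3 from (5, 7, -12):
Start at center + D4*3 = (2, 7, -9)
  hex 0: (2, 7, -9)
  hex 1: (3, 6, -9)
  hex 2: (4, 5, -9)
  hex 3: (5, 4, -9)
  hex 4: (6, 4, -10)
  hex 5: (7, 4, -11)
  hex 6: (8, 4, -12)
  hex 7: (8, 5, -13)
  hex 8: (8, 6, -14)
  hex 9: (8, 7, -15)
  hex 10: (7, 8, -15)
  hex 11: (6, 9, -15)
  hex 12: (5, 10, -15)
  hex 13: (4, 10, -14)
  hex 14: (3, 10, -13)
  hex 15: (2, 10, -12)
  hex 16: (2, 9, -11)
  hex 17: (2, 8, -10)
Sorted: 18 hexes.

Answer: 2 7 -9
2 8 -10
2 9 -11
2 10 -12
3 6 -9
3 10 -13
4 5 -9
4 10 -14
5 4 -9
5 10 -15
6 4 -10
6 9 -15
7 4 -11
7 8 -15
8 4 -12
8 5 -13
8 6 -14
8 7 -15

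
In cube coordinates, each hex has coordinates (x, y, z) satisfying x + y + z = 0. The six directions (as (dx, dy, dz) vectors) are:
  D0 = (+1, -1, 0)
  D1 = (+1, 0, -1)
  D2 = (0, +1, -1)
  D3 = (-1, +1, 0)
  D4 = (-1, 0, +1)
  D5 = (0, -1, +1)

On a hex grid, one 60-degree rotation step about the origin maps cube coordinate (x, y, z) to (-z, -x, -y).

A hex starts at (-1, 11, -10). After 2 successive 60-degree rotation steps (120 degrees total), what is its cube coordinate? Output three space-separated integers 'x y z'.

Start: (-1, 11, -10)
Step 1: (-1, 11, -10) -> (-(-10), -(-1), -(11)) = (10, 1, -11)
Step 2: (10, 1, -11) -> (-(-11), -(10), -(1)) = (11, -10, -1)

Answer: 11 -10 -1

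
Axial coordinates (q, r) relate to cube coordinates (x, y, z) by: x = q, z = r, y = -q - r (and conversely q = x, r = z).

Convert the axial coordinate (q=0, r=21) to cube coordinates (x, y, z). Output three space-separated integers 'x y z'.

x = q = 0
z = r = 21
y = -x - z = -(0) - (21) = -21

Answer: 0 -21 21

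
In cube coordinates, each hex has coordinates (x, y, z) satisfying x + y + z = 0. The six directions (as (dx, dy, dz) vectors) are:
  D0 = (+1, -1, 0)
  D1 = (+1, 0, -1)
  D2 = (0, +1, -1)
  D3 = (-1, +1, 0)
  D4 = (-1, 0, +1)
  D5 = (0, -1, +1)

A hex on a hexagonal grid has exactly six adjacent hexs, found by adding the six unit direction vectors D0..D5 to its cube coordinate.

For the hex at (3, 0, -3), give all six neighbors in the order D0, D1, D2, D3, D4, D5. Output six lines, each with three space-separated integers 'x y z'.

Answer: 4 -1 -3
4 0 -4
3 1 -4
2 1 -3
2 0 -2
3 -1 -2

Derivation:
Center: (3, 0, -3). Add each direction:
  D0: (3, 0, -3) + (1, -1, 0) = (4, -1, -3)
  D1: (3, 0, -3) + (1, 0, -1) = (4, 0, -4)
  D2: (3, 0, -3) + (0, 1, -1) = (3, 1, -4)
  D3: (3, 0, -3) + (-1, 1, 0) = (2, 1, -3)
  D4: (3, 0, -3) + (-1, 0, 1) = (2, 0, -2)
  D5: (3, 0, -3) + (0, -1, 1) = (3, -1, -2)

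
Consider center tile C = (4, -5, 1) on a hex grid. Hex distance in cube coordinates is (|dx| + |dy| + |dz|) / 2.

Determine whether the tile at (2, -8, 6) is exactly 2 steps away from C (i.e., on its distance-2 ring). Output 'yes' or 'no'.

|px - cx| = |2 - 4| = 2
|py - cy| = |-8 - (-5)| = 3
|pz - cz| = |6 - 1| = 5
distance = (2+3+5)/2 = 10/2 = 5
radius = 2; distance != radius -> no

Answer: no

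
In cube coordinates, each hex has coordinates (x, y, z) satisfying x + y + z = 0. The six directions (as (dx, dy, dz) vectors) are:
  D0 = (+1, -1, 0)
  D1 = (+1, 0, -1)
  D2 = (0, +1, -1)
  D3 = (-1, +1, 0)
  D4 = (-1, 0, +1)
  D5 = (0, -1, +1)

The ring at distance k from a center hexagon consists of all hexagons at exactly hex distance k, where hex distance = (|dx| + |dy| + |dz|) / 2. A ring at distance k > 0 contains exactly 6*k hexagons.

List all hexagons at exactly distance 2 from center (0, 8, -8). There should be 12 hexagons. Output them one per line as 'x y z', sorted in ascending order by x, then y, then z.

Answer: -2 8 -6
-2 9 -7
-2 10 -8
-1 7 -6
-1 10 -9
0 6 -6
0 10 -10
1 6 -7
1 9 -10
2 6 -8
2 7 -9
2 8 -10

Derivation:
Walk ring at distance 2 from (0, 8, -8):
Start at center + D4*2 = (-2, 8, -6)
  hex 0: (-2, 8, -6)
  hex 1: (-1, 7, -6)
  hex 2: (0, 6, -6)
  hex 3: (1, 6, -7)
  hex 4: (2, 6, -8)
  hex 5: (2, 7, -9)
  hex 6: (2, 8, -10)
  hex 7: (1, 9, -10)
  hex 8: (0, 10, -10)
  hex 9: (-1, 10, -9)
  hex 10: (-2, 10, -8)
  hex 11: (-2, 9, -7)
Sorted: 12 hexes.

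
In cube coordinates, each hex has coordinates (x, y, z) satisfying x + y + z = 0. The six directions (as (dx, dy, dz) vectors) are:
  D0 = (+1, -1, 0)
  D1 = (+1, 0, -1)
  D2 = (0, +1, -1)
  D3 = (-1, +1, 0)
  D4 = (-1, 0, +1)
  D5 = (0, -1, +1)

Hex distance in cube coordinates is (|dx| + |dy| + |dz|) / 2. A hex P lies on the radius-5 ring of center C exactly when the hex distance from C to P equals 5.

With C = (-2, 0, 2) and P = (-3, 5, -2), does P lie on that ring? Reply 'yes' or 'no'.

Answer: yes

Derivation:
|px - cx| = |-3 - (-2)| = 1
|py - cy| = |5 - 0| = 5
|pz - cz| = |-2 - 2| = 4
distance = (1+5+4)/2 = 10/2 = 5
radius = 5; distance == radius -> yes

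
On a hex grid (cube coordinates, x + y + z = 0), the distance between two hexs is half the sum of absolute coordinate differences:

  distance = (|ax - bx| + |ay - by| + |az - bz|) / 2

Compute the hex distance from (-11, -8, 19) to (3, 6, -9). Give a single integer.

Answer: 28

Derivation:
|ax - bx| = |-11 - 3| = 14
|ay - by| = |-8 - 6| = 14
|az - bz| = |19 - (-9)| = 28
distance = (14 + 14 + 28) / 2 = 56 / 2 = 28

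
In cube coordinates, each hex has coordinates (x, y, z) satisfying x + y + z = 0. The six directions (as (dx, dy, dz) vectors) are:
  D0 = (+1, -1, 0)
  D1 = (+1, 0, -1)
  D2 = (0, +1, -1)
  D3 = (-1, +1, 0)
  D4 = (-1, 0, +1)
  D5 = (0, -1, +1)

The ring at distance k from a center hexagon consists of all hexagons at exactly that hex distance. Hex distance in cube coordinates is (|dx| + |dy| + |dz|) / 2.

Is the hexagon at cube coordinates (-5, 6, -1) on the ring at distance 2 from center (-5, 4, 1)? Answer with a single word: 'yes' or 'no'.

Answer: yes

Derivation:
|px - cx| = |-5 - (-5)| = 0
|py - cy| = |6 - 4| = 2
|pz - cz| = |-1 - 1| = 2
distance = (0+2+2)/2 = 4/2 = 2
radius = 2; distance == radius -> yes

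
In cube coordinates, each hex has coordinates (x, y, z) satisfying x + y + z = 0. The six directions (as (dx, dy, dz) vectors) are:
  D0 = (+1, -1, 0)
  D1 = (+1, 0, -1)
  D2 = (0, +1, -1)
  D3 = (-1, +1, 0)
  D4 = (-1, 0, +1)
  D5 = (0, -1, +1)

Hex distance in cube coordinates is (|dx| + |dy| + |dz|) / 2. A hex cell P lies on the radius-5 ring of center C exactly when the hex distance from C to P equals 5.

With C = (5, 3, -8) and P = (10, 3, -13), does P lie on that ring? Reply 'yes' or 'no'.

Answer: yes

Derivation:
|px - cx| = |10 - 5| = 5
|py - cy| = |3 - 3| = 0
|pz - cz| = |-13 - (-8)| = 5
distance = (5+0+5)/2 = 10/2 = 5
radius = 5; distance == radius -> yes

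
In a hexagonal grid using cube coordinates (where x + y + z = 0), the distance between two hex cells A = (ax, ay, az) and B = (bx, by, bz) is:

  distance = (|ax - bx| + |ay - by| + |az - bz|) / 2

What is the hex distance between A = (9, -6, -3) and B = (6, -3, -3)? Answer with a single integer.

Answer: 3

Derivation:
|ax - bx| = |9 - 6| = 3
|ay - by| = |-6 - (-3)| = 3
|az - bz| = |-3 - (-3)| = 0
distance = (3 + 3 + 0) / 2 = 6 / 2 = 3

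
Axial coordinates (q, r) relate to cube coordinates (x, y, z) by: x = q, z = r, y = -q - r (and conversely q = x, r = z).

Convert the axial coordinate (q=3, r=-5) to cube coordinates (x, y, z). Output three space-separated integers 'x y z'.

Answer: 3 2 -5

Derivation:
x = q = 3
z = r = -5
y = -x - z = -(3) - (-5) = 2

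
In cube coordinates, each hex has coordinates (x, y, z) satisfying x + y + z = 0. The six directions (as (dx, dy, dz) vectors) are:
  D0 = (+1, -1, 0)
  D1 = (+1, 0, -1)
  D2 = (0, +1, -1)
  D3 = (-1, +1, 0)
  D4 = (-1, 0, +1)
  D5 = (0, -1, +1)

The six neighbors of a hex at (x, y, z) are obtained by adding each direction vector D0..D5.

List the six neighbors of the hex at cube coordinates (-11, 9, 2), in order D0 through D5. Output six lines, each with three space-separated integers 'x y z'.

Center: (-11, 9, 2). Add each direction:
  D0: (-11, 9, 2) + (1, -1, 0) = (-10, 8, 2)
  D1: (-11, 9, 2) + (1, 0, -1) = (-10, 9, 1)
  D2: (-11, 9, 2) + (0, 1, -1) = (-11, 10, 1)
  D3: (-11, 9, 2) + (-1, 1, 0) = (-12, 10, 2)
  D4: (-11, 9, 2) + (-1, 0, 1) = (-12, 9, 3)
  D5: (-11, 9, 2) + (0, -1, 1) = (-11, 8, 3)

Answer: -10 8 2
-10 9 1
-11 10 1
-12 10 2
-12 9 3
-11 8 3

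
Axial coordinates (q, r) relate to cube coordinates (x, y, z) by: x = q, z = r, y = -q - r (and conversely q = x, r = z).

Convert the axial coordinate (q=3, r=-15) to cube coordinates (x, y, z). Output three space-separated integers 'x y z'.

x = q = 3
z = r = -15
y = -x - z = -(3) - (-15) = 12

Answer: 3 12 -15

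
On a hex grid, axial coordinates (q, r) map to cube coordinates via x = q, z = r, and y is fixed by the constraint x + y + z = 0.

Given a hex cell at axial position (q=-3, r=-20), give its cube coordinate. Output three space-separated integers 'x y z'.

x = q = -3
z = r = -20
y = -x - z = -(-3) - (-20) = 23

Answer: -3 23 -20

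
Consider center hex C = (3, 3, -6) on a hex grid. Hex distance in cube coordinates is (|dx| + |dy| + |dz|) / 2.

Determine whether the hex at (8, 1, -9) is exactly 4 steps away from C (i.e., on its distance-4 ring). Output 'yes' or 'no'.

Answer: no

Derivation:
|px - cx| = |8 - 3| = 5
|py - cy| = |1 - 3| = 2
|pz - cz| = |-9 - (-6)| = 3
distance = (5+2+3)/2 = 10/2 = 5
radius = 4; distance != radius -> no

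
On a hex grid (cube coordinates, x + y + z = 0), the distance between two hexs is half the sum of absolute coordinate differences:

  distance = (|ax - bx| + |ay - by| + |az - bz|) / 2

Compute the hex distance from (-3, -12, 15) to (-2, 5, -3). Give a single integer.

Answer: 18

Derivation:
|ax - bx| = |-3 - (-2)| = 1
|ay - by| = |-12 - 5| = 17
|az - bz| = |15 - (-3)| = 18
distance = (1 + 17 + 18) / 2 = 36 / 2 = 18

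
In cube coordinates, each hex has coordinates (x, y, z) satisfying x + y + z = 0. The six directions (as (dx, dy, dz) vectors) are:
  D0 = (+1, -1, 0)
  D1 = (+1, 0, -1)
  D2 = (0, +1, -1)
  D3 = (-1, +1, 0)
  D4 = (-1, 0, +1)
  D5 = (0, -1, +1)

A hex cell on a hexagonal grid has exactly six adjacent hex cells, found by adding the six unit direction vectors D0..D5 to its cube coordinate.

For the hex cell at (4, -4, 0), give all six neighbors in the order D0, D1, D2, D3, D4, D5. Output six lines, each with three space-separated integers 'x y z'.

Center: (4, -4, 0). Add each direction:
  D0: (4, -4, 0) + (1, -1, 0) = (5, -5, 0)
  D1: (4, -4, 0) + (1, 0, -1) = (5, -4, -1)
  D2: (4, -4, 0) + (0, 1, -1) = (4, -3, -1)
  D3: (4, -4, 0) + (-1, 1, 0) = (3, -3, 0)
  D4: (4, -4, 0) + (-1, 0, 1) = (3, -4, 1)
  D5: (4, -4, 0) + (0, -1, 1) = (4, -5, 1)

Answer: 5 -5 0
5 -4 -1
4 -3 -1
3 -3 0
3 -4 1
4 -5 1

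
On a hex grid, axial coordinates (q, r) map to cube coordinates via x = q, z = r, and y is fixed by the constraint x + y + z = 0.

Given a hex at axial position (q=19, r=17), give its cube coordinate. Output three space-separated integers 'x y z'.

Answer: 19 -36 17

Derivation:
x = q = 19
z = r = 17
y = -x - z = -(19) - (17) = -36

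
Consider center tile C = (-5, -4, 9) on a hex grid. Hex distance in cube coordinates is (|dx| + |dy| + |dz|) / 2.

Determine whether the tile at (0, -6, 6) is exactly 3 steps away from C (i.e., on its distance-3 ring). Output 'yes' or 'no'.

|px - cx| = |0 - (-5)| = 5
|py - cy| = |-6 - (-4)| = 2
|pz - cz| = |6 - 9| = 3
distance = (5+2+3)/2 = 10/2 = 5
radius = 3; distance != radius -> no

Answer: no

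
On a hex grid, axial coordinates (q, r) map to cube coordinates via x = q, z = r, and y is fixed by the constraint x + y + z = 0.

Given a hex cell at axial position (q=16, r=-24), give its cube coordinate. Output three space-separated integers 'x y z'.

x = q = 16
z = r = -24
y = -x - z = -(16) - (-24) = 8

Answer: 16 8 -24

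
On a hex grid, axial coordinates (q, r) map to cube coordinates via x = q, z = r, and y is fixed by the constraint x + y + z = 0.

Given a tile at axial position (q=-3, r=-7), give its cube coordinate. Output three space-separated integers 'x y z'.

x = q = -3
z = r = -7
y = -x - z = -(-3) - (-7) = 10

Answer: -3 10 -7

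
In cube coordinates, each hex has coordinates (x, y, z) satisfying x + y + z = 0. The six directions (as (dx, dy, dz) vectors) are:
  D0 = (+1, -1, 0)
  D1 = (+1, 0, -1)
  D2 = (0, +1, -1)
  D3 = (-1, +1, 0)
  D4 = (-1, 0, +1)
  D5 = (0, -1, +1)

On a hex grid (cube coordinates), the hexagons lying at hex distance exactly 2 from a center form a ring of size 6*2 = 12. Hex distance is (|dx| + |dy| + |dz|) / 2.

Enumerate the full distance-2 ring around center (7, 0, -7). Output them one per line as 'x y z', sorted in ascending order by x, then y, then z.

Answer: 5 0 -5
5 1 -6
5 2 -7
6 -1 -5
6 2 -8
7 -2 -5
7 2 -9
8 -2 -6
8 1 -9
9 -2 -7
9 -1 -8
9 0 -9

Derivation:
Walk ring at distance 2 from (7, 0, -7):
Start at center + D4*2 = (5, 0, -5)
  hex 0: (5, 0, -5)
  hex 1: (6, -1, -5)
  hex 2: (7, -2, -5)
  hex 3: (8, -2, -6)
  hex 4: (9, -2, -7)
  hex 5: (9, -1, -8)
  hex 6: (9, 0, -9)
  hex 7: (8, 1, -9)
  hex 8: (7, 2, -9)
  hex 9: (6, 2, -8)
  hex 10: (5, 2, -7)
  hex 11: (5, 1, -6)
Sorted: 12 hexes.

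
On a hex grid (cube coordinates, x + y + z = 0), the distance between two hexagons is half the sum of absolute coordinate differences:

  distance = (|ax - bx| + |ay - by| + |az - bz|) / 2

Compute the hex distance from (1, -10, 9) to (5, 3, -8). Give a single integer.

|ax - bx| = |1 - 5| = 4
|ay - by| = |-10 - 3| = 13
|az - bz| = |9 - (-8)| = 17
distance = (4 + 13 + 17) / 2 = 34 / 2 = 17

Answer: 17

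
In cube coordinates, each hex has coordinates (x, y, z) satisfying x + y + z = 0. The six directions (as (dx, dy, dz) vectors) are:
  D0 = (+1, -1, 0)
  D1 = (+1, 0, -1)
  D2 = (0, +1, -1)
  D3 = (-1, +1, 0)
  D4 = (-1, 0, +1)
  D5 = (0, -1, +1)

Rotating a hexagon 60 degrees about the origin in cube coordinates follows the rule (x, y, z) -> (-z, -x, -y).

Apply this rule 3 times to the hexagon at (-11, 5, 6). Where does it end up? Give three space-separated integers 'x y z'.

Answer: 11 -5 -6

Derivation:
Start: (-11, 5, 6)
Step 1: (-11, 5, 6) -> (-(6), -(-11), -(5)) = (-6, 11, -5)
Step 2: (-6, 11, -5) -> (-(-5), -(-6), -(11)) = (5, 6, -11)
Step 3: (5, 6, -11) -> (-(-11), -(5), -(6)) = (11, -5, -6)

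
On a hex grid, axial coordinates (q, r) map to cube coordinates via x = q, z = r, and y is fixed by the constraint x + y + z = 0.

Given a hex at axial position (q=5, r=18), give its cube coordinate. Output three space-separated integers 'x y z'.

Answer: 5 -23 18

Derivation:
x = q = 5
z = r = 18
y = -x - z = -(5) - (18) = -23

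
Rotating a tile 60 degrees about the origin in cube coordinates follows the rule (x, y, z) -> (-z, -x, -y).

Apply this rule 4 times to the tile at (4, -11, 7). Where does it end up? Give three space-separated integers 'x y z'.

Answer: 7 4 -11

Derivation:
Start: (4, -11, 7)
Step 1: (4, -11, 7) -> (-(7), -(4), -(-11)) = (-7, -4, 11)
Step 2: (-7, -4, 11) -> (-(11), -(-7), -(-4)) = (-11, 7, 4)
Step 3: (-11, 7, 4) -> (-(4), -(-11), -(7)) = (-4, 11, -7)
Step 4: (-4, 11, -7) -> (-(-7), -(-4), -(11)) = (7, 4, -11)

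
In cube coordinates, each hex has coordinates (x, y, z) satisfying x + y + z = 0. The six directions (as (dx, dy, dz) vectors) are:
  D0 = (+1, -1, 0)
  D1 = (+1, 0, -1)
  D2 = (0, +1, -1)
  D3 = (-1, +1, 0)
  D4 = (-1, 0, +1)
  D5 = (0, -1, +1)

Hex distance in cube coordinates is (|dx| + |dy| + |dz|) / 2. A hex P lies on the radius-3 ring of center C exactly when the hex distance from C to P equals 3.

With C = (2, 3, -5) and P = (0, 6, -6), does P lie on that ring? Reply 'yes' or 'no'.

|px - cx| = |0 - 2| = 2
|py - cy| = |6 - 3| = 3
|pz - cz| = |-6 - (-5)| = 1
distance = (2+3+1)/2 = 6/2 = 3
radius = 3; distance == radius -> yes

Answer: yes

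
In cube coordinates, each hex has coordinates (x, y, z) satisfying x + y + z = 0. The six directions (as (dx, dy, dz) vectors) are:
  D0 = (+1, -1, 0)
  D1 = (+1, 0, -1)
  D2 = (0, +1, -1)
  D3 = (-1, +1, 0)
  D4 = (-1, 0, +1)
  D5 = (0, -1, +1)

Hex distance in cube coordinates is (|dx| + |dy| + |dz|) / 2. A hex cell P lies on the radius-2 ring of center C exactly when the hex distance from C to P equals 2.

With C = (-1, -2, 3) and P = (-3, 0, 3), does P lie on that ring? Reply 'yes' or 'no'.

Answer: yes

Derivation:
|px - cx| = |-3 - (-1)| = 2
|py - cy| = |0 - (-2)| = 2
|pz - cz| = |3 - 3| = 0
distance = (2+2+0)/2 = 4/2 = 2
radius = 2; distance == radius -> yes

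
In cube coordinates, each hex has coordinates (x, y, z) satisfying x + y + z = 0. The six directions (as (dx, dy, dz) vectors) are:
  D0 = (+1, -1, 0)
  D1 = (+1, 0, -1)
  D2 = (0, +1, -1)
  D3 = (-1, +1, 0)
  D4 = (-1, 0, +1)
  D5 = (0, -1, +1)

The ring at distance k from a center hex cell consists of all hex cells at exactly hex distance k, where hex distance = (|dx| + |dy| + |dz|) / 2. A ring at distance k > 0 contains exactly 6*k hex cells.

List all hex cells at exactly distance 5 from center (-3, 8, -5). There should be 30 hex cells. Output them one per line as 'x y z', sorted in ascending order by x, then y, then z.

Walk ring at distance 5 from (-3, 8, -5):
Start at center + D4*5 = (-8, 8, 0)
  hex 0: (-8, 8, 0)
  hex 1: (-7, 7, 0)
  hex 2: (-6, 6, 0)
  hex 3: (-5, 5, 0)
  hex 4: (-4, 4, 0)
  hex 5: (-3, 3, 0)
  hex 6: (-2, 3, -1)
  hex 7: (-1, 3, -2)
  hex 8: (0, 3, -3)
  hex 9: (1, 3, -4)
  hex 10: (2, 3, -5)
  hex 11: (2, 4, -6)
  hex 12: (2, 5, -7)
  hex 13: (2, 6, -8)
  hex 14: (2, 7, -9)
  hex 15: (2, 8, -10)
  hex 16: (1, 9, -10)
  hex 17: (0, 10, -10)
  hex 18: (-1, 11, -10)
  hex 19: (-2, 12, -10)
  hex 20: (-3, 13, -10)
  hex 21: (-4, 13, -9)
  hex 22: (-5, 13, -8)
  hex 23: (-6, 13, -7)
  hex 24: (-7, 13, -6)
  hex 25: (-8, 13, -5)
  hex 26: (-8, 12, -4)
  hex 27: (-8, 11, -3)
  hex 28: (-8, 10, -2)
  hex 29: (-8, 9, -1)
Sorted: 30 hexes.

Answer: -8 8 0
-8 9 -1
-8 10 -2
-8 11 -3
-8 12 -4
-8 13 -5
-7 7 0
-7 13 -6
-6 6 0
-6 13 -7
-5 5 0
-5 13 -8
-4 4 0
-4 13 -9
-3 3 0
-3 13 -10
-2 3 -1
-2 12 -10
-1 3 -2
-1 11 -10
0 3 -3
0 10 -10
1 3 -4
1 9 -10
2 3 -5
2 4 -6
2 5 -7
2 6 -8
2 7 -9
2 8 -10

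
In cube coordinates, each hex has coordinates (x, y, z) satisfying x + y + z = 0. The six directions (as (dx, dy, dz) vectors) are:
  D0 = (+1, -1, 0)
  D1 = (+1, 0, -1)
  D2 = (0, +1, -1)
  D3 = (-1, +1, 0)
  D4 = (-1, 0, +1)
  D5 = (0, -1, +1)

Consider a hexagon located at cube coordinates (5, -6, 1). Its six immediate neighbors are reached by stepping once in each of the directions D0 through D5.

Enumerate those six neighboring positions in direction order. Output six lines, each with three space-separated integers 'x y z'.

Center: (5, -6, 1). Add each direction:
  D0: (5, -6, 1) + (1, -1, 0) = (6, -7, 1)
  D1: (5, -6, 1) + (1, 0, -1) = (6, -6, 0)
  D2: (5, -6, 1) + (0, 1, -1) = (5, -5, 0)
  D3: (5, -6, 1) + (-1, 1, 0) = (4, -5, 1)
  D4: (5, -6, 1) + (-1, 0, 1) = (4, -6, 2)
  D5: (5, -6, 1) + (0, -1, 1) = (5, -7, 2)

Answer: 6 -7 1
6 -6 0
5 -5 0
4 -5 1
4 -6 2
5 -7 2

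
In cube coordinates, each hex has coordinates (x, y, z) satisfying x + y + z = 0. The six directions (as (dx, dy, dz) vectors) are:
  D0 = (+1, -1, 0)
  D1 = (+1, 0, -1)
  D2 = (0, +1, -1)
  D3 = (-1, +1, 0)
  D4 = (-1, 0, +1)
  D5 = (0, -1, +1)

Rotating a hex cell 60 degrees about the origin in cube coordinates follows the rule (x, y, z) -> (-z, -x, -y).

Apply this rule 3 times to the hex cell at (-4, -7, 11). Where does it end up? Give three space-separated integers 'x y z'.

Start: (-4, -7, 11)
Step 1: (-4, -7, 11) -> (-(11), -(-4), -(-7)) = (-11, 4, 7)
Step 2: (-11, 4, 7) -> (-(7), -(-11), -(4)) = (-7, 11, -4)
Step 3: (-7, 11, -4) -> (-(-4), -(-7), -(11)) = (4, 7, -11)

Answer: 4 7 -11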